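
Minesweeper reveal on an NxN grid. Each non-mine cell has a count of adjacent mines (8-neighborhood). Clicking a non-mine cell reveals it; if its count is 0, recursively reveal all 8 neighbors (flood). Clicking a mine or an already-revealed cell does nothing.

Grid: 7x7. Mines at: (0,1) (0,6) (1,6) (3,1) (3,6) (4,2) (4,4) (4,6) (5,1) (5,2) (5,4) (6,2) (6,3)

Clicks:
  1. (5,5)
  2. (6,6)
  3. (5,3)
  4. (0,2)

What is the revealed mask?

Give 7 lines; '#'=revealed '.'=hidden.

Answer: ..#....
.......
.......
.......
.......
...#.##
.....##

Derivation:
Click 1 (5,5) count=3: revealed 1 new [(5,5)] -> total=1
Click 2 (6,6) count=0: revealed 3 new [(5,6) (6,5) (6,6)] -> total=4
Click 3 (5,3) count=6: revealed 1 new [(5,3)] -> total=5
Click 4 (0,2) count=1: revealed 1 new [(0,2)] -> total=6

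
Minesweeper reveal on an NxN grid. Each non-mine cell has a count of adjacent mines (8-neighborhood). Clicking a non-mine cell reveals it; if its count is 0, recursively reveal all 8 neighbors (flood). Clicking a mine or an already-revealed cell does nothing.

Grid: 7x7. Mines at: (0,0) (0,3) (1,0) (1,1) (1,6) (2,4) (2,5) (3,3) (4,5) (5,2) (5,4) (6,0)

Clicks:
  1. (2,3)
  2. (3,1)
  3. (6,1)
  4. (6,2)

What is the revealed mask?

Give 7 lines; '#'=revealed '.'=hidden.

Click 1 (2,3) count=2: revealed 1 new [(2,3)] -> total=1
Click 2 (3,1) count=0: revealed 11 new [(2,0) (2,1) (2,2) (3,0) (3,1) (3,2) (4,0) (4,1) (4,2) (5,0) (5,1)] -> total=12
Click 3 (6,1) count=2: revealed 1 new [(6,1)] -> total=13
Click 4 (6,2) count=1: revealed 1 new [(6,2)] -> total=14

Answer: .......
.......
####...
###....
###....
##.....
.##....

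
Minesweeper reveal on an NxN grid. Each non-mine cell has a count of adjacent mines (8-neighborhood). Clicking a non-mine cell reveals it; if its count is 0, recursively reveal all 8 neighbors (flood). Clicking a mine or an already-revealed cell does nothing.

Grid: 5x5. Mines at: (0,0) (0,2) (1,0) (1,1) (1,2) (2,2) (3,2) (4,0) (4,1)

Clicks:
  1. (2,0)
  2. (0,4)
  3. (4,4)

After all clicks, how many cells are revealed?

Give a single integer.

Click 1 (2,0) count=2: revealed 1 new [(2,0)] -> total=1
Click 2 (0,4) count=0: revealed 10 new [(0,3) (0,4) (1,3) (1,4) (2,3) (2,4) (3,3) (3,4) (4,3) (4,4)] -> total=11
Click 3 (4,4) count=0: revealed 0 new [(none)] -> total=11

Answer: 11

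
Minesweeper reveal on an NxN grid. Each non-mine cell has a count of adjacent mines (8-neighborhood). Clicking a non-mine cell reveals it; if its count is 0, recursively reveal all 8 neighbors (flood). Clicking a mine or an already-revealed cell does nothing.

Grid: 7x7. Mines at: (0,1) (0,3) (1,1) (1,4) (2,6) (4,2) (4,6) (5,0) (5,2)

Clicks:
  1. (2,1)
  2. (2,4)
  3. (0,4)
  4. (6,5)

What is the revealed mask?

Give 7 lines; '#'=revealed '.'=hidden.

Answer: ....#..
.......
.#.###.
...###.
...###.
...####
...####

Derivation:
Click 1 (2,1) count=1: revealed 1 new [(2,1)] -> total=1
Click 2 (2,4) count=1: revealed 1 new [(2,4)] -> total=2
Click 3 (0,4) count=2: revealed 1 new [(0,4)] -> total=3
Click 4 (6,5) count=0: revealed 16 new [(2,3) (2,5) (3,3) (3,4) (3,5) (4,3) (4,4) (4,5) (5,3) (5,4) (5,5) (5,6) (6,3) (6,4) (6,5) (6,6)] -> total=19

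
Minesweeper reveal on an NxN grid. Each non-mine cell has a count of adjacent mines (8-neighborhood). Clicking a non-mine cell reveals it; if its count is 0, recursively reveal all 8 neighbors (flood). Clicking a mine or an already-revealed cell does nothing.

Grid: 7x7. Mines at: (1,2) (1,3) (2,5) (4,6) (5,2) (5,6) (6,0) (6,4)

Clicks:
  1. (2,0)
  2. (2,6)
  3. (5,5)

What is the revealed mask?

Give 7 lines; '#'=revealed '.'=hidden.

Answer: ##.....
##.....
#####.#
######.
######.
##.###.
.......

Derivation:
Click 1 (2,0) count=0: revealed 26 new [(0,0) (0,1) (1,0) (1,1) (2,0) (2,1) (2,2) (2,3) (2,4) (3,0) (3,1) (3,2) (3,3) (3,4) (3,5) (4,0) (4,1) (4,2) (4,3) (4,4) (4,5) (5,0) (5,1) (5,3) (5,4) (5,5)] -> total=26
Click 2 (2,6) count=1: revealed 1 new [(2,6)] -> total=27
Click 3 (5,5) count=3: revealed 0 new [(none)] -> total=27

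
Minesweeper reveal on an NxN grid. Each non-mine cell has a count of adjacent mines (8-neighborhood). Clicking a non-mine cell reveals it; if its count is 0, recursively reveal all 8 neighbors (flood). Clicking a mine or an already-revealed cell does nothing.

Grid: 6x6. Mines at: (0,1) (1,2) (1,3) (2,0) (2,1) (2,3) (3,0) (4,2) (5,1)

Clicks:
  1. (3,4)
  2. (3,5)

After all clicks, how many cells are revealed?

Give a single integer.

Answer: 15

Derivation:
Click 1 (3,4) count=1: revealed 1 new [(3,4)] -> total=1
Click 2 (3,5) count=0: revealed 14 new [(0,4) (0,5) (1,4) (1,5) (2,4) (2,5) (3,3) (3,5) (4,3) (4,4) (4,5) (5,3) (5,4) (5,5)] -> total=15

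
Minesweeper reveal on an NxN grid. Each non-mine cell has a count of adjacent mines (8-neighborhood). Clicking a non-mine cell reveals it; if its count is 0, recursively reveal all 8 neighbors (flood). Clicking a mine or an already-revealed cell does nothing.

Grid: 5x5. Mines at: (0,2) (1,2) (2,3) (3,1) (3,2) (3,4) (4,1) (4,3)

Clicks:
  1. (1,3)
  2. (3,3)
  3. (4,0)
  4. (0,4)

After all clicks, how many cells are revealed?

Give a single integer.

Answer: 6

Derivation:
Click 1 (1,3) count=3: revealed 1 new [(1,3)] -> total=1
Click 2 (3,3) count=4: revealed 1 new [(3,3)] -> total=2
Click 3 (4,0) count=2: revealed 1 new [(4,0)] -> total=3
Click 4 (0,4) count=0: revealed 3 new [(0,3) (0,4) (1,4)] -> total=6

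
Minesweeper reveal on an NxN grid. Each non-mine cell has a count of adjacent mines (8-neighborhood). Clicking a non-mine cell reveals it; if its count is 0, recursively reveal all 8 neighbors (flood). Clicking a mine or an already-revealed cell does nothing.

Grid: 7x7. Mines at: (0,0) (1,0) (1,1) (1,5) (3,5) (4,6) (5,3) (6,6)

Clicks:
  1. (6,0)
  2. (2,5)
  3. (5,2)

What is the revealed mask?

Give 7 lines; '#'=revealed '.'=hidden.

Click 1 (6,0) count=0: revealed 27 new [(0,2) (0,3) (0,4) (1,2) (1,3) (1,4) (2,0) (2,1) (2,2) (2,3) (2,4) (3,0) (3,1) (3,2) (3,3) (3,4) (4,0) (4,1) (4,2) (4,3) (4,4) (5,0) (5,1) (5,2) (6,0) (6,1) (6,2)] -> total=27
Click 2 (2,5) count=2: revealed 1 new [(2,5)] -> total=28
Click 3 (5,2) count=1: revealed 0 new [(none)] -> total=28

Answer: ..###..
..###..
######.
#####..
#####..
###....
###....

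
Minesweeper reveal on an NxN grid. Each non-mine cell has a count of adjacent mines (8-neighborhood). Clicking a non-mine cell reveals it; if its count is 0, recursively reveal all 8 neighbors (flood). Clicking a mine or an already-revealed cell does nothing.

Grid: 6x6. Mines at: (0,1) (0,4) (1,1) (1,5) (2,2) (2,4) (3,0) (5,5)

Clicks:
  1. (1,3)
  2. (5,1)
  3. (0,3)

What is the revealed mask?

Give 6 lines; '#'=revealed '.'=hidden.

Click 1 (1,3) count=3: revealed 1 new [(1,3)] -> total=1
Click 2 (5,1) count=0: revealed 14 new [(3,1) (3,2) (3,3) (3,4) (4,0) (4,1) (4,2) (4,3) (4,4) (5,0) (5,1) (5,2) (5,3) (5,4)] -> total=15
Click 3 (0,3) count=1: revealed 1 new [(0,3)] -> total=16

Answer: ...#..
...#..
......
.####.
#####.
#####.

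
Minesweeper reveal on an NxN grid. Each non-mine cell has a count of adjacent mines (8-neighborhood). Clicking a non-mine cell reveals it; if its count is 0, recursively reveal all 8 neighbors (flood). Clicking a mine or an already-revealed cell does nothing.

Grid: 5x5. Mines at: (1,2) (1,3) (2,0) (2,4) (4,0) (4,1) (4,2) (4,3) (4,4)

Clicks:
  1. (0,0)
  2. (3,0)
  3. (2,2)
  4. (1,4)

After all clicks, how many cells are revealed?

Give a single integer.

Answer: 7

Derivation:
Click 1 (0,0) count=0: revealed 4 new [(0,0) (0,1) (1,0) (1,1)] -> total=4
Click 2 (3,0) count=3: revealed 1 new [(3,0)] -> total=5
Click 3 (2,2) count=2: revealed 1 new [(2,2)] -> total=6
Click 4 (1,4) count=2: revealed 1 new [(1,4)] -> total=7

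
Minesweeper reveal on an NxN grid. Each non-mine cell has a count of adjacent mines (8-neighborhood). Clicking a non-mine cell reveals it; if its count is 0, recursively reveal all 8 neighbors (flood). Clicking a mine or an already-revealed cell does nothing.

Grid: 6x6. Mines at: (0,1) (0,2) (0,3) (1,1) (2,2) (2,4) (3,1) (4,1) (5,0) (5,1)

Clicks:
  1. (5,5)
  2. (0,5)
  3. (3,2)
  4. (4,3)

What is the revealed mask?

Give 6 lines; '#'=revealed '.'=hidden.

Answer: ....##
....##
......
..####
..####
..####

Derivation:
Click 1 (5,5) count=0: revealed 12 new [(3,2) (3,3) (3,4) (3,5) (4,2) (4,3) (4,4) (4,5) (5,2) (5,3) (5,4) (5,5)] -> total=12
Click 2 (0,5) count=0: revealed 4 new [(0,4) (0,5) (1,4) (1,5)] -> total=16
Click 3 (3,2) count=3: revealed 0 new [(none)] -> total=16
Click 4 (4,3) count=0: revealed 0 new [(none)] -> total=16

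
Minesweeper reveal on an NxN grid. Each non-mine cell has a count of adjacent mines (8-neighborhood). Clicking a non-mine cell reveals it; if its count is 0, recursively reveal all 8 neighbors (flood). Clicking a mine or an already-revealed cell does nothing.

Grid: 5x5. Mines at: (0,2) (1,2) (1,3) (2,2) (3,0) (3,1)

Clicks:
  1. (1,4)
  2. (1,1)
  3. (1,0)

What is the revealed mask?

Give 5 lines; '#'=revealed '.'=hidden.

Click 1 (1,4) count=1: revealed 1 new [(1,4)] -> total=1
Click 2 (1,1) count=3: revealed 1 new [(1,1)] -> total=2
Click 3 (1,0) count=0: revealed 5 new [(0,0) (0,1) (1,0) (2,0) (2,1)] -> total=7

Answer: ##...
##..#
##...
.....
.....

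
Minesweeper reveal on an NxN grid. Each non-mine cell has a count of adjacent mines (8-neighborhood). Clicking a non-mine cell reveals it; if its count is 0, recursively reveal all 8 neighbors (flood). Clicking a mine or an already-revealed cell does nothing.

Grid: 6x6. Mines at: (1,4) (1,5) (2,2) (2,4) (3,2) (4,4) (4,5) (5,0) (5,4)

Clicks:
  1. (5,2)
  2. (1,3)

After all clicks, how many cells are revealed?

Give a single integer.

Click 1 (5,2) count=0: revealed 6 new [(4,1) (4,2) (4,3) (5,1) (5,2) (5,3)] -> total=6
Click 2 (1,3) count=3: revealed 1 new [(1,3)] -> total=7

Answer: 7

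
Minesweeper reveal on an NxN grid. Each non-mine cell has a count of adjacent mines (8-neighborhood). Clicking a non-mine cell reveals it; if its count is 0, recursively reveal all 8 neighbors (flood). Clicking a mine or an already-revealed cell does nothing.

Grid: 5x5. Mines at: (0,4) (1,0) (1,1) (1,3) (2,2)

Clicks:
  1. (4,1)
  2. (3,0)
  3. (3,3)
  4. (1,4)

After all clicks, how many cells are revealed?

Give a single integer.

Answer: 15

Derivation:
Click 1 (4,1) count=0: revealed 14 new [(2,0) (2,1) (2,3) (2,4) (3,0) (3,1) (3,2) (3,3) (3,4) (4,0) (4,1) (4,2) (4,3) (4,4)] -> total=14
Click 2 (3,0) count=0: revealed 0 new [(none)] -> total=14
Click 3 (3,3) count=1: revealed 0 new [(none)] -> total=14
Click 4 (1,4) count=2: revealed 1 new [(1,4)] -> total=15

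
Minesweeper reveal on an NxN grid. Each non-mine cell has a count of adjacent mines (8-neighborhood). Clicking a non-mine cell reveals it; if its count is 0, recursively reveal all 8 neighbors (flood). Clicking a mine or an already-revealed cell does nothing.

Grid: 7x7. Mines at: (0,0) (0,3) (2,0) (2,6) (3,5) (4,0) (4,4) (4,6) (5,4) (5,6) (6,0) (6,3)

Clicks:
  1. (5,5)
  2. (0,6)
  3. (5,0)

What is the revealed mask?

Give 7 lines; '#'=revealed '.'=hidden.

Click 1 (5,5) count=4: revealed 1 new [(5,5)] -> total=1
Click 2 (0,6) count=0: revealed 6 new [(0,4) (0,5) (0,6) (1,4) (1,5) (1,6)] -> total=7
Click 3 (5,0) count=2: revealed 1 new [(5,0)] -> total=8

Answer: ....###
....###
.......
.......
.......
#....#.
.......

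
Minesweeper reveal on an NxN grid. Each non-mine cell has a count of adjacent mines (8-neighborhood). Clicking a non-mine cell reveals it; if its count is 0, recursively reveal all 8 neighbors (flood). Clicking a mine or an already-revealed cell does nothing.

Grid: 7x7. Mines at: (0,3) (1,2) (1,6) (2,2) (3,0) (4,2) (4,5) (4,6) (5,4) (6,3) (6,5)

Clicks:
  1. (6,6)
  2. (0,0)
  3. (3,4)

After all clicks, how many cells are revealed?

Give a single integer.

Click 1 (6,6) count=1: revealed 1 new [(6,6)] -> total=1
Click 2 (0,0) count=0: revealed 6 new [(0,0) (0,1) (1,0) (1,1) (2,0) (2,1)] -> total=7
Click 3 (3,4) count=1: revealed 1 new [(3,4)] -> total=8

Answer: 8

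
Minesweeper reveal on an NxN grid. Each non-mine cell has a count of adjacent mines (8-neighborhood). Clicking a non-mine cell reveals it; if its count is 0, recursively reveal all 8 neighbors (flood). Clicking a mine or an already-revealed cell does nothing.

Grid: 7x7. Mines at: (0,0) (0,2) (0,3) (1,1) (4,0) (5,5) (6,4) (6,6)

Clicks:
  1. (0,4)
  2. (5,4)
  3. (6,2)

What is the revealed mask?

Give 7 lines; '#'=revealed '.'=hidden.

Click 1 (0,4) count=1: revealed 1 new [(0,4)] -> total=1
Click 2 (5,4) count=2: revealed 1 new [(5,4)] -> total=2
Click 3 (6,2) count=0: revealed 33 new [(0,5) (0,6) (1,2) (1,3) (1,4) (1,5) (1,6) (2,1) (2,2) (2,3) (2,4) (2,5) (2,6) (3,1) (3,2) (3,3) (3,4) (3,5) (3,6) (4,1) (4,2) (4,3) (4,4) (4,5) (4,6) (5,0) (5,1) (5,2) (5,3) (6,0) (6,1) (6,2) (6,3)] -> total=35

Answer: ....###
..#####
.######
.######
.######
#####..
####...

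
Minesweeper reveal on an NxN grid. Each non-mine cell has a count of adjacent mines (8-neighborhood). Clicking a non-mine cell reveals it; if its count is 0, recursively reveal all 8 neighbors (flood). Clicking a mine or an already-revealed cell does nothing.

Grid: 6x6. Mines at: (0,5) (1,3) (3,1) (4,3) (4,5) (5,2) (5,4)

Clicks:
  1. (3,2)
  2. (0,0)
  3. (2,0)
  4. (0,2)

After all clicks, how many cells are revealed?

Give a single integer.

Click 1 (3,2) count=2: revealed 1 new [(3,2)] -> total=1
Click 2 (0,0) count=0: revealed 9 new [(0,0) (0,1) (0,2) (1,0) (1,1) (1,2) (2,0) (2,1) (2,2)] -> total=10
Click 3 (2,0) count=1: revealed 0 new [(none)] -> total=10
Click 4 (0,2) count=1: revealed 0 new [(none)] -> total=10

Answer: 10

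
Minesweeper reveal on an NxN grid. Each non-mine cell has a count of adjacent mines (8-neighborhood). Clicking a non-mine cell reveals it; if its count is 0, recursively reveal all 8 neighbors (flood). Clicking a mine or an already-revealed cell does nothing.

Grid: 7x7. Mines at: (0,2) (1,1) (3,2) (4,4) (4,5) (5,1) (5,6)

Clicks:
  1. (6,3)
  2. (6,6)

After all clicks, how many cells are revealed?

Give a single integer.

Click 1 (6,3) count=0: revealed 8 new [(5,2) (5,3) (5,4) (5,5) (6,2) (6,3) (6,4) (6,5)] -> total=8
Click 2 (6,6) count=1: revealed 1 new [(6,6)] -> total=9

Answer: 9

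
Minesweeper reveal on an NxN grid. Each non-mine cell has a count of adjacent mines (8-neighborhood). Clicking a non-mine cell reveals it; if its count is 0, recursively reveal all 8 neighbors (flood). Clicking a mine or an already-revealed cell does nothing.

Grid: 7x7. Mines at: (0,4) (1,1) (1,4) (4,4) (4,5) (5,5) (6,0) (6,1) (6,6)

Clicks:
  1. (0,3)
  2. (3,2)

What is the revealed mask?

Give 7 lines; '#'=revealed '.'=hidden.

Answer: ...#...
.......
####...
####...
####...
####...
.......

Derivation:
Click 1 (0,3) count=2: revealed 1 new [(0,3)] -> total=1
Click 2 (3,2) count=0: revealed 16 new [(2,0) (2,1) (2,2) (2,3) (3,0) (3,1) (3,2) (3,3) (4,0) (4,1) (4,2) (4,3) (5,0) (5,1) (5,2) (5,3)] -> total=17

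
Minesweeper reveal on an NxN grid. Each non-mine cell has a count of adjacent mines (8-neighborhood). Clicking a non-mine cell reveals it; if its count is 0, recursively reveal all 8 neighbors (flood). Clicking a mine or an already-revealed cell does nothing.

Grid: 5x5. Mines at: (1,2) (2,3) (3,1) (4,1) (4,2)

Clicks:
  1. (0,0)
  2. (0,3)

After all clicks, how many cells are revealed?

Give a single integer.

Answer: 7

Derivation:
Click 1 (0,0) count=0: revealed 6 new [(0,0) (0,1) (1,0) (1,1) (2,0) (2,1)] -> total=6
Click 2 (0,3) count=1: revealed 1 new [(0,3)] -> total=7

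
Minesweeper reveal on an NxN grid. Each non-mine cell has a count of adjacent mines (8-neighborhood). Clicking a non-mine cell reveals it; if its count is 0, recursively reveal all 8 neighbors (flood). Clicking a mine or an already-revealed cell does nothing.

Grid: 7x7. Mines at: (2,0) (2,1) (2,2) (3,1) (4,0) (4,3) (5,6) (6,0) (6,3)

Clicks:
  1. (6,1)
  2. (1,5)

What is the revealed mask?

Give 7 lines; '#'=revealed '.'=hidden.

Click 1 (6,1) count=1: revealed 1 new [(6,1)] -> total=1
Click 2 (1,5) count=0: revealed 25 new [(0,0) (0,1) (0,2) (0,3) (0,4) (0,5) (0,6) (1,0) (1,1) (1,2) (1,3) (1,4) (1,5) (1,6) (2,3) (2,4) (2,5) (2,6) (3,3) (3,4) (3,5) (3,6) (4,4) (4,5) (4,6)] -> total=26

Answer: #######
#######
...####
...####
....###
.......
.#.....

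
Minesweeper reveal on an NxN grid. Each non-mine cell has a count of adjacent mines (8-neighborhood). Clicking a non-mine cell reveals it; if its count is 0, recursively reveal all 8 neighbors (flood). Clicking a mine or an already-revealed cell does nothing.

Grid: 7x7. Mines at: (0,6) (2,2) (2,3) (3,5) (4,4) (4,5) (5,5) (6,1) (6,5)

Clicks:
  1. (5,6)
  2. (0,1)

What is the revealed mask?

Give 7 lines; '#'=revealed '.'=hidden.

Answer: ######.
######.
##.....
####...
####...
####..#
.......

Derivation:
Click 1 (5,6) count=3: revealed 1 new [(5,6)] -> total=1
Click 2 (0,1) count=0: revealed 26 new [(0,0) (0,1) (0,2) (0,3) (0,4) (0,5) (1,0) (1,1) (1,2) (1,3) (1,4) (1,5) (2,0) (2,1) (3,0) (3,1) (3,2) (3,3) (4,0) (4,1) (4,2) (4,3) (5,0) (5,1) (5,2) (5,3)] -> total=27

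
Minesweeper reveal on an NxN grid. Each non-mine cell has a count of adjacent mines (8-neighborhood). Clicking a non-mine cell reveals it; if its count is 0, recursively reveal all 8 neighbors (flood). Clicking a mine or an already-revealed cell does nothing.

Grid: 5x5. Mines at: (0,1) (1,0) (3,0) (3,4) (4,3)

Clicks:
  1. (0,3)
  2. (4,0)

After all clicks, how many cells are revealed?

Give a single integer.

Answer: 15

Derivation:
Click 1 (0,3) count=0: revealed 14 new [(0,2) (0,3) (0,4) (1,1) (1,2) (1,3) (1,4) (2,1) (2,2) (2,3) (2,4) (3,1) (3,2) (3,3)] -> total=14
Click 2 (4,0) count=1: revealed 1 new [(4,0)] -> total=15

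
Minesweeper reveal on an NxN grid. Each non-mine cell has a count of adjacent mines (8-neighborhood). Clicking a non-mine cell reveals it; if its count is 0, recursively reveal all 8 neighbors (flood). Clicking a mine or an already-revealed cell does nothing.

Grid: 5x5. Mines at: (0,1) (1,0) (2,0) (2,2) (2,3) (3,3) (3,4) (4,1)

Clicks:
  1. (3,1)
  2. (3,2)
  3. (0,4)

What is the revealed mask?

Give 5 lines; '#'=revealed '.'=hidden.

Answer: ..###
..###
.....
.##..
.....

Derivation:
Click 1 (3,1) count=3: revealed 1 new [(3,1)] -> total=1
Click 2 (3,2) count=4: revealed 1 new [(3,2)] -> total=2
Click 3 (0,4) count=0: revealed 6 new [(0,2) (0,3) (0,4) (1,2) (1,3) (1,4)] -> total=8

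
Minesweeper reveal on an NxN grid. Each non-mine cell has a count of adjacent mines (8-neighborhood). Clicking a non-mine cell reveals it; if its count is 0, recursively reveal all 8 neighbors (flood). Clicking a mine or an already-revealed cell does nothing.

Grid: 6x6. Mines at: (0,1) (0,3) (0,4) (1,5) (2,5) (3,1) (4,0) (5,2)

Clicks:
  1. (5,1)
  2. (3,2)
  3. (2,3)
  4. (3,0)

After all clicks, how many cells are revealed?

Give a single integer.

Answer: 19

Derivation:
Click 1 (5,1) count=2: revealed 1 new [(5,1)] -> total=1
Click 2 (3,2) count=1: revealed 1 new [(3,2)] -> total=2
Click 3 (2,3) count=0: revealed 16 new [(1,2) (1,3) (1,4) (2,2) (2,3) (2,4) (3,3) (3,4) (3,5) (4,2) (4,3) (4,4) (4,5) (5,3) (5,4) (5,5)] -> total=18
Click 4 (3,0) count=2: revealed 1 new [(3,0)] -> total=19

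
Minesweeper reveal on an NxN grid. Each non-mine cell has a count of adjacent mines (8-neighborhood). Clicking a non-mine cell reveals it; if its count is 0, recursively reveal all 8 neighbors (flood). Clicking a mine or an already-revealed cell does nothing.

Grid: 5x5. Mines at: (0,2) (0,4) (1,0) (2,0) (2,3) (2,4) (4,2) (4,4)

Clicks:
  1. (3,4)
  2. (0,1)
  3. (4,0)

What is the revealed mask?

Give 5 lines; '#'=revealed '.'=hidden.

Answer: .#...
.....
.....
##..#
##...

Derivation:
Click 1 (3,4) count=3: revealed 1 new [(3,4)] -> total=1
Click 2 (0,1) count=2: revealed 1 new [(0,1)] -> total=2
Click 3 (4,0) count=0: revealed 4 new [(3,0) (3,1) (4,0) (4,1)] -> total=6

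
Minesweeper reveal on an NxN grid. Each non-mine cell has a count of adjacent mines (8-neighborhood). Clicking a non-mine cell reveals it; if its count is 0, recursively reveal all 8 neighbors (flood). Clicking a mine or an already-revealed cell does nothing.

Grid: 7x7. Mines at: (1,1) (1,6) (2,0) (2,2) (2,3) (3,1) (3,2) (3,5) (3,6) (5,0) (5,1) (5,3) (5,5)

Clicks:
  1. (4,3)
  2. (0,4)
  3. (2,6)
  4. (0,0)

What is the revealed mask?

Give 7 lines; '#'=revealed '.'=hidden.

Answer: #.####.
..####.
......#
.......
...#...
.......
.......

Derivation:
Click 1 (4,3) count=2: revealed 1 new [(4,3)] -> total=1
Click 2 (0,4) count=0: revealed 8 new [(0,2) (0,3) (0,4) (0,5) (1,2) (1,3) (1,4) (1,5)] -> total=9
Click 3 (2,6) count=3: revealed 1 new [(2,6)] -> total=10
Click 4 (0,0) count=1: revealed 1 new [(0,0)] -> total=11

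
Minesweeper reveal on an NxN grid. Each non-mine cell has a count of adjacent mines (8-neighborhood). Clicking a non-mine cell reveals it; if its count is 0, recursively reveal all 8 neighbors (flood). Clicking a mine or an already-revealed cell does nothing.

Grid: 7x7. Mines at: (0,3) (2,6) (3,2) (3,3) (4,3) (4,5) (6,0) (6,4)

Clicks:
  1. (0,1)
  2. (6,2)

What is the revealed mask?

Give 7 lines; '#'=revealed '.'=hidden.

Click 1 (0,1) count=0: revealed 15 new [(0,0) (0,1) (0,2) (1,0) (1,1) (1,2) (2,0) (2,1) (2,2) (3,0) (3,1) (4,0) (4,1) (5,0) (5,1)] -> total=15
Click 2 (6,2) count=0: revealed 5 new [(5,2) (5,3) (6,1) (6,2) (6,3)] -> total=20

Answer: ###....
###....
###....
##.....
##.....
####...
.###...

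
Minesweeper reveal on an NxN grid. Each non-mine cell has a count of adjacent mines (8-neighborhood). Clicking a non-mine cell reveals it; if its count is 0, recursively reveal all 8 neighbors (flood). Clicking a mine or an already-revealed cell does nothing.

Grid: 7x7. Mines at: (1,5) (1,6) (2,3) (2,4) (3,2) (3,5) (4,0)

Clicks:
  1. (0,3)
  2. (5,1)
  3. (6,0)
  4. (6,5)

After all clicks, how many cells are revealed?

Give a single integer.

Answer: 35

Derivation:
Click 1 (0,3) count=0: revealed 15 new [(0,0) (0,1) (0,2) (0,3) (0,4) (1,0) (1,1) (1,2) (1,3) (1,4) (2,0) (2,1) (2,2) (3,0) (3,1)] -> total=15
Click 2 (5,1) count=1: revealed 1 new [(5,1)] -> total=16
Click 3 (6,0) count=0: revealed 19 new [(4,1) (4,2) (4,3) (4,4) (4,5) (4,6) (5,0) (5,2) (5,3) (5,4) (5,5) (5,6) (6,0) (6,1) (6,2) (6,3) (6,4) (6,5) (6,6)] -> total=35
Click 4 (6,5) count=0: revealed 0 new [(none)] -> total=35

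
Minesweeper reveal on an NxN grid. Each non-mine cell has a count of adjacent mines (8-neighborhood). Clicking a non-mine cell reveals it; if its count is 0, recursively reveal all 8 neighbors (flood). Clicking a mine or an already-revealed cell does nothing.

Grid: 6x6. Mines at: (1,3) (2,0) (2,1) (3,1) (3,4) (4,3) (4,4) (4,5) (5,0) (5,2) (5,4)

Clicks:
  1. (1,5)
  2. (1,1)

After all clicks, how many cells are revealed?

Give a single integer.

Click 1 (1,5) count=0: revealed 6 new [(0,4) (0,5) (1,4) (1,5) (2,4) (2,5)] -> total=6
Click 2 (1,1) count=2: revealed 1 new [(1,1)] -> total=7

Answer: 7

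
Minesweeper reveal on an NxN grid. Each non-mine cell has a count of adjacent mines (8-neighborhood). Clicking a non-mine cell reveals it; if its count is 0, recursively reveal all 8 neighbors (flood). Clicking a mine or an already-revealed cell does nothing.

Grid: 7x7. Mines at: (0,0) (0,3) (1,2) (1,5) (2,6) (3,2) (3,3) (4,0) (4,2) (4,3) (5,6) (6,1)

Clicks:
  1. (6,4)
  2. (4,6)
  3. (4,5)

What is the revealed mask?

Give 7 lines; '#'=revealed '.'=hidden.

Click 1 (6,4) count=0: revealed 8 new [(5,2) (5,3) (5,4) (5,5) (6,2) (6,3) (6,4) (6,5)] -> total=8
Click 2 (4,6) count=1: revealed 1 new [(4,6)] -> total=9
Click 3 (4,5) count=1: revealed 1 new [(4,5)] -> total=10

Answer: .......
.......
.......
.......
.....##
..####.
..####.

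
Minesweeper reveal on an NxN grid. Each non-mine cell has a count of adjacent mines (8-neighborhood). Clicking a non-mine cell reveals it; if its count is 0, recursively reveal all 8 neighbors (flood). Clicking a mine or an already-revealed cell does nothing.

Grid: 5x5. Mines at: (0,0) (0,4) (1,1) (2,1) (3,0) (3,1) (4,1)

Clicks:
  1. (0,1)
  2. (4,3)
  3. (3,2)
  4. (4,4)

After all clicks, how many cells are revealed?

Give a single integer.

Click 1 (0,1) count=2: revealed 1 new [(0,1)] -> total=1
Click 2 (4,3) count=0: revealed 12 new [(1,2) (1,3) (1,4) (2,2) (2,3) (2,4) (3,2) (3,3) (3,4) (4,2) (4,3) (4,4)] -> total=13
Click 3 (3,2) count=3: revealed 0 new [(none)] -> total=13
Click 4 (4,4) count=0: revealed 0 new [(none)] -> total=13

Answer: 13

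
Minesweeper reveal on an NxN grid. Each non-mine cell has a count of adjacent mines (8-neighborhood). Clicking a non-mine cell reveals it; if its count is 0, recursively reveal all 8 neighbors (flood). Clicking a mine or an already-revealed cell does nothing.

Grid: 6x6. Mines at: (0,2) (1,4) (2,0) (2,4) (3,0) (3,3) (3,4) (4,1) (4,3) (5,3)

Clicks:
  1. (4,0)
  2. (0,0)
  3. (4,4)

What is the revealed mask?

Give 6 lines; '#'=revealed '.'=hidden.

Answer: ##....
##....
......
......
#...#.
......

Derivation:
Click 1 (4,0) count=2: revealed 1 new [(4,0)] -> total=1
Click 2 (0,0) count=0: revealed 4 new [(0,0) (0,1) (1,0) (1,1)] -> total=5
Click 3 (4,4) count=4: revealed 1 new [(4,4)] -> total=6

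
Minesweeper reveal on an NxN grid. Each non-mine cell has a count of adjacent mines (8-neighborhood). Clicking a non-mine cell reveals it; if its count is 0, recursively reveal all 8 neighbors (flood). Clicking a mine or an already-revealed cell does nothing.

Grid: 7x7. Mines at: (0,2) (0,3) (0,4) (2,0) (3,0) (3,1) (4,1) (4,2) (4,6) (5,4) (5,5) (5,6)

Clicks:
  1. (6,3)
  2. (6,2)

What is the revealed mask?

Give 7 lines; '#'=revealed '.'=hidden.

Click 1 (6,3) count=1: revealed 1 new [(6,3)] -> total=1
Click 2 (6,2) count=0: revealed 7 new [(5,0) (5,1) (5,2) (5,3) (6,0) (6,1) (6,2)] -> total=8

Answer: .......
.......
.......
.......
.......
####...
####...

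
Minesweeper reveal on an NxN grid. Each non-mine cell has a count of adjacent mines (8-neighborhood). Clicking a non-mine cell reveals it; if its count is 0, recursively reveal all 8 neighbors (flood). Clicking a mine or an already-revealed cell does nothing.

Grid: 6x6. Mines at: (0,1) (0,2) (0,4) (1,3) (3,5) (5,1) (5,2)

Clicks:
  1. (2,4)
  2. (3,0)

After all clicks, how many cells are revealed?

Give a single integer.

Click 1 (2,4) count=2: revealed 1 new [(2,4)] -> total=1
Click 2 (3,0) count=0: revealed 17 new [(1,0) (1,1) (1,2) (2,0) (2,1) (2,2) (2,3) (3,0) (3,1) (3,2) (3,3) (3,4) (4,0) (4,1) (4,2) (4,3) (4,4)] -> total=18

Answer: 18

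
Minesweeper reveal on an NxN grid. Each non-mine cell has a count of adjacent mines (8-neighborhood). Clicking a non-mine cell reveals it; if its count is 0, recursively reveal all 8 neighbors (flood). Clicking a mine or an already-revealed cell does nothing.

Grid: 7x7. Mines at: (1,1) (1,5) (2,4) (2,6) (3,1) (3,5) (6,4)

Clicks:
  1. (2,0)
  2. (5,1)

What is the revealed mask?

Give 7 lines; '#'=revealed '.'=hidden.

Click 1 (2,0) count=2: revealed 1 new [(2,0)] -> total=1
Click 2 (5,1) count=0: revealed 17 new [(3,2) (3,3) (3,4) (4,0) (4,1) (4,2) (4,3) (4,4) (5,0) (5,1) (5,2) (5,3) (5,4) (6,0) (6,1) (6,2) (6,3)] -> total=18

Answer: .......
.......
#......
..###..
#####..
#####..
####...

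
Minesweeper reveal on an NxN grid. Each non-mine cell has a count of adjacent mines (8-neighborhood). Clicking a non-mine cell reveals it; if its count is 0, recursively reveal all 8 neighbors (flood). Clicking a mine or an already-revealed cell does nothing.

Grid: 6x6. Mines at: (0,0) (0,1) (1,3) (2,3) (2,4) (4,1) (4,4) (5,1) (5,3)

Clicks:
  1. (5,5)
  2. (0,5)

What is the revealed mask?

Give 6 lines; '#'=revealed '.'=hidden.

Click 1 (5,5) count=1: revealed 1 new [(5,5)] -> total=1
Click 2 (0,5) count=0: revealed 4 new [(0,4) (0,5) (1,4) (1,5)] -> total=5

Answer: ....##
....##
......
......
......
.....#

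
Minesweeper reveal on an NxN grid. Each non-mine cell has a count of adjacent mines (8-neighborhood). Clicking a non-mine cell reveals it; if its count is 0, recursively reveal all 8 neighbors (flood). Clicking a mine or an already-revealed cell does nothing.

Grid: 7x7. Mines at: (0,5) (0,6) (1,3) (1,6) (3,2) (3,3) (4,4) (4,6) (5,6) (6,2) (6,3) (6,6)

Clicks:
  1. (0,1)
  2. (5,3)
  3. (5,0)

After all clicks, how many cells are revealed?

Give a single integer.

Click 1 (0,1) count=0: revealed 17 new [(0,0) (0,1) (0,2) (1,0) (1,1) (1,2) (2,0) (2,1) (2,2) (3,0) (3,1) (4,0) (4,1) (5,0) (5,1) (6,0) (6,1)] -> total=17
Click 2 (5,3) count=3: revealed 1 new [(5,3)] -> total=18
Click 3 (5,0) count=0: revealed 0 new [(none)] -> total=18

Answer: 18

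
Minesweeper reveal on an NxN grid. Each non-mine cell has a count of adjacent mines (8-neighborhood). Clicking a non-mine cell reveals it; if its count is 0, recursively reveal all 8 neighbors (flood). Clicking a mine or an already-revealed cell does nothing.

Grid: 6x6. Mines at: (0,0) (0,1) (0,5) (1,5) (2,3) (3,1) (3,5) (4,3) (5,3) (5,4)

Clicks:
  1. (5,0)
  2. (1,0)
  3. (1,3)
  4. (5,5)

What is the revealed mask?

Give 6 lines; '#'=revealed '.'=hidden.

Answer: ......
#..#..
......
......
###...
###..#

Derivation:
Click 1 (5,0) count=0: revealed 6 new [(4,0) (4,1) (4,2) (5,0) (5,1) (5,2)] -> total=6
Click 2 (1,0) count=2: revealed 1 new [(1,0)] -> total=7
Click 3 (1,3) count=1: revealed 1 new [(1,3)] -> total=8
Click 4 (5,5) count=1: revealed 1 new [(5,5)] -> total=9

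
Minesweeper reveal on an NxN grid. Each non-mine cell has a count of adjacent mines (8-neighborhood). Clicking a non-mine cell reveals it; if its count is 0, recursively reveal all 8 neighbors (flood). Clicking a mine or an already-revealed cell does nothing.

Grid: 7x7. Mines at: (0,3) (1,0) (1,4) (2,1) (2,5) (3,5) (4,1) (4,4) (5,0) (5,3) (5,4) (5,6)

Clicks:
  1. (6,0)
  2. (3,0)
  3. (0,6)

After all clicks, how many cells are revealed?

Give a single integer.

Click 1 (6,0) count=1: revealed 1 new [(6,0)] -> total=1
Click 2 (3,0) count=2: revealed 1 new [(3,0)] -> total=2
Click 3 (0,6) count=0: revealed 4 new [(0,5) (0,6) (1,5) (1,6)] -> total=6

Answer: 6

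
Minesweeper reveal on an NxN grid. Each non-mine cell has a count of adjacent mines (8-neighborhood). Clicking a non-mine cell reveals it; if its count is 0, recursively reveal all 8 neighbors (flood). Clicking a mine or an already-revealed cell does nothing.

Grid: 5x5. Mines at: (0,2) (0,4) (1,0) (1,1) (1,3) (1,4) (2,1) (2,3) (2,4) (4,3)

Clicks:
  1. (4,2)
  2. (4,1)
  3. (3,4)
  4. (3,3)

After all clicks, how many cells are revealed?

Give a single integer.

Click 1 (4,2) count=1: revealed 1 new [(4,2)] -> total=1
Click 2 (4,1) count=0: revealed 5 new [(3,0) (3,1) (3,2) (4,0) (4,1)] -> total=6
Click 3 (3,4) count=3: revealed 1 new [(3,4)] -> total=7
Click 4 (3,3) count=3: revealed 1 new [(3,3)] -> total=8

Answer: 8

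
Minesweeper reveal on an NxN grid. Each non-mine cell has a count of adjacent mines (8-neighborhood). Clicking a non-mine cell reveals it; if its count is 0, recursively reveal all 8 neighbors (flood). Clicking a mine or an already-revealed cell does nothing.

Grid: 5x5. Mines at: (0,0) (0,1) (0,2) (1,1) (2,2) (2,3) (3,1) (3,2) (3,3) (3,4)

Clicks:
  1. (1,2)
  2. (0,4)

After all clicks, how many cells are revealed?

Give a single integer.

Click 1 (1,2) count=5: revealed 1 new [(1,2)] -> total=1
Click 2 (0,4) count=0: revealed 4 new [(0,3) (0,4) (1,3) (1,4)] -> total=5

Answer: 5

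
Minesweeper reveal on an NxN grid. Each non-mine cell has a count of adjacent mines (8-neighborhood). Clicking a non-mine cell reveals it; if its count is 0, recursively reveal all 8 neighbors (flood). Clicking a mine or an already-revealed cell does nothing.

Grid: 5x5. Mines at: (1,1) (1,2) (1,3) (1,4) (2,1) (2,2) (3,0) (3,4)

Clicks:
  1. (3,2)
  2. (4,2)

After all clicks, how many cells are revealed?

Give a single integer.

Answer: 6

Derivation:
Click 1 (3,2) count=2: revealed 1 new [(3,2)] -> total=1
Click 2 (4,2) count=0: revealed 5 new [(3,1) (3,3) (4,1) (4,2) (4,3)] -> total=6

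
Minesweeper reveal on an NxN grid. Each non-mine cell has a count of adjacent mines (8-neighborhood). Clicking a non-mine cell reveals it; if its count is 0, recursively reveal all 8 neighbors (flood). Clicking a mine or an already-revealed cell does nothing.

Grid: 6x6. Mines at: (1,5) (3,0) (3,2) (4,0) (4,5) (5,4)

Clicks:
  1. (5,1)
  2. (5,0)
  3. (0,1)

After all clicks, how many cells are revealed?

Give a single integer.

Click 1 (5,1) count=1: revealed 1 new [(5,1)] -> total=1
Click 2 (5,0) count=1: revealed 1 new [(5,0)] -> total=2
Click 3 (0,1) count=0: revealed 15 new [(0,0) (0,1) (0,2) (0,3) (0,4) (1,0) (1,1) (1,2) (1,3) (1,4) (2,0) (2,1) (2,2) (2,3) (2,4)] -> total=17

Answer: 17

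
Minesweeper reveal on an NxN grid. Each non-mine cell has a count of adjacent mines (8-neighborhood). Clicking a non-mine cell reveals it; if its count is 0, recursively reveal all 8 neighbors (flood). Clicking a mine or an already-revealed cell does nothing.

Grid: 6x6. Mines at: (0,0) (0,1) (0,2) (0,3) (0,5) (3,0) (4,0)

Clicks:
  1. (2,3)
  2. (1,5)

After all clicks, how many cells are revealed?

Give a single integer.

Answer: 25

Derivation:
Click 1 (2,3) count=0: revealed 25 new [(1,1) (1,2) (1,3) (1,4) (1,5) (2,1) (2,2) (2,3) (2,4) (2,5) (3,1) (3,2) (3,3) (3,4) (3,5) (4,1) (4,2) (4,3) (4,4) (4,5) (5,1) (5,2) (5,3) (5,4) (5,5)] -> total=25
Click 2 (1,5) count=1: revealed 0 new [(none)] -> total=25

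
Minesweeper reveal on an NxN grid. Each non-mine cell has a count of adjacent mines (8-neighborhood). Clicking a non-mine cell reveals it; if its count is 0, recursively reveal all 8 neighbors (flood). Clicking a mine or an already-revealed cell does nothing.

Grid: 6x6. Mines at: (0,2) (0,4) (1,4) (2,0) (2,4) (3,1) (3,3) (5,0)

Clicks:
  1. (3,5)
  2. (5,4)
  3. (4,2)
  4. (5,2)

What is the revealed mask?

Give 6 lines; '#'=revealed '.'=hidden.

Answer: ......
......
......
....##
.#####
.#####

Derivation:
Click 1 (3,5) count=1: revealed 1 new [(3,5)] -> total=1
Click 2 (5,4) count=0: revealed 11 new [(3,4) (4,1) (4,2) (4,3) (4,4) (4,5) (5,1) (5,2) (5,3) (5,4) (5,5)] -> total=12
Click 3 (4,2) count=2: revealed 0 new [(none)] -> total=12
Click 4 (5,2) count=0: revealed 0 new [(none)] -> total=12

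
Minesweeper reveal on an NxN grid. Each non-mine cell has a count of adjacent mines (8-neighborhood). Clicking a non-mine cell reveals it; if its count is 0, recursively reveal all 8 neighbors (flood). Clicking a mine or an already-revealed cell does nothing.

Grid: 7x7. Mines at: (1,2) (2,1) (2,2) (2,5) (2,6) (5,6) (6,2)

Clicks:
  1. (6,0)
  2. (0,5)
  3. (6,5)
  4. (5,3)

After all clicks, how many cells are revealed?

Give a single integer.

Click 1 (6,0) count=0: revealed 23 new [(3,0) (3,1) (3,2) (3,3) (3,4) (3,5) (4,0) (4,1) (4,2) (4,3) (4,4) (4,5) (5,0) (5,1) (5,2) (5,3) (5,4) (5,5) (6,0) (6,1) (6,3) (6,4) (6,5)] -> total=23
Click 2 (0,5) count=0: revealed 8 new [(0,3) (0,4) (0,5) (0,6) (1,3) (1,4) (1,5) (1,6)] -> total=31
Click 3 (6,5) count=1: revealed 0 new [(none)] -> total=31
Click 4 (5,3) count=1: revealed 0 new [(none)] -> total=31

Answer: 31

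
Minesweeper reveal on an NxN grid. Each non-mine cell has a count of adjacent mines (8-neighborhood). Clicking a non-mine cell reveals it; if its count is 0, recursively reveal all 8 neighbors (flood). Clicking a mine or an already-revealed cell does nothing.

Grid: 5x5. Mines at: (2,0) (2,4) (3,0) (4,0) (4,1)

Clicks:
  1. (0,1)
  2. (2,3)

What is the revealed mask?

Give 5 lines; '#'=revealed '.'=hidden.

Answer: #####
#####
.###.
.###.
.....

Derivation:
Click 1 (0,1) count=0: revealed 16 new [(0,0) (0,1) (0,2) (0,3) (0,4) (1,0) (1,1) (1,2) (1,3) (1,4) (2,1) (2,2) (2,3) (3,1) (3,2) (3,3)] -> total=16
Click 2 (2,3) count=1: revealed 0 new [(none)] -> total=16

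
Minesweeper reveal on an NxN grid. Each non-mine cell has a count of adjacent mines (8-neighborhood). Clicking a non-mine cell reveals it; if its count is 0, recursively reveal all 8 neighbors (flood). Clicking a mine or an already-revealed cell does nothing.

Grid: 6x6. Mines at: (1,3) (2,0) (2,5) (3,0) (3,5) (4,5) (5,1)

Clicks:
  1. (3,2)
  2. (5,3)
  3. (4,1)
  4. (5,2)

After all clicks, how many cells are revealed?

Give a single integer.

Click 1 (3,2) count=0: revealed 15 new [(2,1) (2,2) (2,3) (2,4) (3,1) (3,2) (3,3) (3,4) (4,1) (4,2) (4,3) (4,4) (5,2) (5,3) (5,4)] -> total=15
Click 2 (5,3) count=0: revealed 0 new [(none)] -> total=15
Click 3 (4,1) count=2: revealed 0 new [(none)] -> total=15
Click 4 (5,2) count=1: revealed 0 new [(none)] -> total=15

Answer: 15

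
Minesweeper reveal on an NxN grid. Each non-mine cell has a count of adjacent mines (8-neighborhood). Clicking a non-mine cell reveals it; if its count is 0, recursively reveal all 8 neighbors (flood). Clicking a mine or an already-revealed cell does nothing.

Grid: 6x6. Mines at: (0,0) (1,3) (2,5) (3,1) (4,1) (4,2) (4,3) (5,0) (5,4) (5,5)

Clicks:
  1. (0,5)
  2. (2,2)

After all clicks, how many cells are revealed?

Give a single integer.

Click 1 (0,5) count=0: revealed 4 new [(0,4) (0,5) (1,4) (1,5)] -> total=4
Click 2 (2,2) count=2: revealed 1 new [(2,2)] -> total=5

Answer: 5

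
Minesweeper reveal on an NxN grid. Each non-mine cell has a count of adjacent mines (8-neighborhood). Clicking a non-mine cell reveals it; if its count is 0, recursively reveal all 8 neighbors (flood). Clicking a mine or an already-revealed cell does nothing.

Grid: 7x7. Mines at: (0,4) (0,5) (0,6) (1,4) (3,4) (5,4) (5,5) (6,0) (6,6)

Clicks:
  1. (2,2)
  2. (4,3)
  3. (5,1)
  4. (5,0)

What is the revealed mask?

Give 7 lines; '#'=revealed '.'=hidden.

Answer: ####...
####...
####...
####...
####...
####...
.###...

Derivation:
Click 1 (2,2) count=0: revealed 27 new [(0,0) (0,1) (0,2) (0,3) (1,0) (1,1) (1,2) (1,3) (2,0) (2,1) (2,2) (2,3) (3,0) (3,1) (3,2) (3,3) (4,0) (4,1) (4,2) (4,3) (5,0) (5,1) (5,2) (5,3) (6,1) (6,2) (6,3)] -> total=27
Click 2 (4,3) count=2: revealed 0 new [(none)] -> total=27
Click 3 (5,1) count=1: revealed 0 new [(none)] -> total=27
Click 4 (5,0) count=1: revealed 0 new [(none)] -> total=27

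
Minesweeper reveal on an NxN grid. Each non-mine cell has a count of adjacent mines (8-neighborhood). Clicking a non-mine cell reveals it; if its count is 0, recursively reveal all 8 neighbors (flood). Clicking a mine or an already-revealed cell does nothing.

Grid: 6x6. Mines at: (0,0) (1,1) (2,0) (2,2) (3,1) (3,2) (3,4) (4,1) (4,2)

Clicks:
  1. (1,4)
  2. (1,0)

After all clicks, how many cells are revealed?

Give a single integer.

Click 1 (1,4) count=0: revealed 11 new [(0,2) (0,3) (0,4) (0,5) (1,2) (1,3) (1,4) (1,5) (2,3) (2,4) (2,5)] -> total=11
Click 2 (1,0) count=3: revealed 1 new [(1,0)] -> total=12

Answer: 12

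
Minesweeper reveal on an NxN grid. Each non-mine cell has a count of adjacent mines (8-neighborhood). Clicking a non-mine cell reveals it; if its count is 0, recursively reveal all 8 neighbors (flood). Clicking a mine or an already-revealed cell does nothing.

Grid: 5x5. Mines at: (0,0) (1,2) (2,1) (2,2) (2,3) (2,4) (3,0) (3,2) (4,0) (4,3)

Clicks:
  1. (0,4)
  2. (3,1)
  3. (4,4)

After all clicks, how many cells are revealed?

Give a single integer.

Answer: 6

Derivation:
Click 1 (0,4) count=0: revealed 4 new [(0,3) (0,4) (1,3) (1,4)] -> total=4
Click 2 (3,1) count=5: revealed 1 new [(3,1)] -> total=5
Click 3 (4,4) count=1: revealed 1 new [(4,4)] -> total=6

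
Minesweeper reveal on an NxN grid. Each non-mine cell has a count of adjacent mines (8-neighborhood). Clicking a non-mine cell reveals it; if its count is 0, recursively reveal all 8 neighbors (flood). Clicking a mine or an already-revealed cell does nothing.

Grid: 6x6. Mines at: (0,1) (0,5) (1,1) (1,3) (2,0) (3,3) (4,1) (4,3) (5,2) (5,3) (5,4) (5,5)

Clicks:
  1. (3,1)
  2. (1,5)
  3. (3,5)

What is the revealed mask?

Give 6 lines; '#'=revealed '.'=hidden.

Answer: ......
....##
....##
.#..##
....##
......

Derivation:
Click 1 (3,1) count=2: revealed 1 new [(3,1)] -> total=1
Click 2 (1,5) count=1: revealed 1 new [(1,5)] -> total=2
Click 3 (3,5) count=0: revealed 7 new [(1,4) (2,4) (2,5) (3,4) (3,5) (4,4) (4,5)] -> total=9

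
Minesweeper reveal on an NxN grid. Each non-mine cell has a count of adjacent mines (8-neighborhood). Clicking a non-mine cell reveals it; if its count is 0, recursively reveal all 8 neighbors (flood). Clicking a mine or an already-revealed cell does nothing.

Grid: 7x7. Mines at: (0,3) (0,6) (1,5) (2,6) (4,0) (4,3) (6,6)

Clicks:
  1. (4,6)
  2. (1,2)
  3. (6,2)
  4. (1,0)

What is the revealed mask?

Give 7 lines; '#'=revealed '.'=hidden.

Click 1 (4,6) count=0: revealed 9 new [(3,4) (3,5) (3,6) (4,4) (4,5) (4,6) (5,4) (5,5) (5,6)] -> total=9
Click 2 (1,2) count=1: revealed 1 new [(1,2)] -> total=10
Click 3 (6,2) count=0: revealed 10 new [(5,0) (5,1) (5,2) (5,3) (6,0) (6,1) (6,2) (6,3) (6,4) (6,5)] -> total=20
Click 4 (1,0) count=0: revealed 16 new [(0,0) (0,1) (0,2) (1,0) (1,1) (1,3) (1,4) (2,0) (2,1) (2,2) (2,3) (2,4) (3,0) (3,1) (3,2) (3,3)] -> total=36

Answer: ###....
#####..
#####..
#######
....###
#######
######.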